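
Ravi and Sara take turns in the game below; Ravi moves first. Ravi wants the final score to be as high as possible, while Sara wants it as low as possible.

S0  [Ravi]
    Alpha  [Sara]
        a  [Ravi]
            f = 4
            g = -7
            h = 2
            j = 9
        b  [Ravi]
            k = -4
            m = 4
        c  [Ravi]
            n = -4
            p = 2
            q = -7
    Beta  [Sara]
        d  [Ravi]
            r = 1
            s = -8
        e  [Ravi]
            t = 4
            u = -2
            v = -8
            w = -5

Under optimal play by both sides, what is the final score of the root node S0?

a (Ravi): max(4, -7, 2, 9) = 9
b (Ravi): max(-4, 4) = 4
c (Ravi): max(-4, 2, -7) = 2
Alpha (Sara): min(9, 4, 2) = 2
d (Ravi): max(1, -8) = 1
e (Ravi): max(4, -2, -8, -5) = 4
Beta (Sara): min(1, 4) = 1
S0 (Ravi): max(2, 1) = 2

2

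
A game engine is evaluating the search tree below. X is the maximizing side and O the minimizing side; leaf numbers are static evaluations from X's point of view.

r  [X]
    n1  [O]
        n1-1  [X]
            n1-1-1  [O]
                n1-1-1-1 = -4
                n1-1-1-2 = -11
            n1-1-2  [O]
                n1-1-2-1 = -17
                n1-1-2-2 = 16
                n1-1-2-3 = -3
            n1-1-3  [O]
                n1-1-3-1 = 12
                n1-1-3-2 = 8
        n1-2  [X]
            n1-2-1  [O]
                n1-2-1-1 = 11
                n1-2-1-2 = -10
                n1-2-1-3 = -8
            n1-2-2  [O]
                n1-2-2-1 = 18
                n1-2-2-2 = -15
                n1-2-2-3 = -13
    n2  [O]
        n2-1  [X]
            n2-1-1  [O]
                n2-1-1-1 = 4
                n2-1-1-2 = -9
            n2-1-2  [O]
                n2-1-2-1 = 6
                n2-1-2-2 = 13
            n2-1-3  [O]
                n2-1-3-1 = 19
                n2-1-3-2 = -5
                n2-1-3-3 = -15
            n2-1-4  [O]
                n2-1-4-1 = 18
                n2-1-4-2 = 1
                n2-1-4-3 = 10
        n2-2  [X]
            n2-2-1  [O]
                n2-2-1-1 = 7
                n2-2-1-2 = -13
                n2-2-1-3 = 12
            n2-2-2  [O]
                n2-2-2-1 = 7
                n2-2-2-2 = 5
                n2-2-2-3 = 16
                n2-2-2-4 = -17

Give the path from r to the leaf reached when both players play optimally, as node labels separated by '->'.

n1-1-1 (O): min(-4, -11) = -11
n1-1-2 (O): min(-17, 16, -3) = -17
n1-1-3 (O): min(12, 8) = 8
n1-1 (X): max(-11, -17, 8) = 8
n1-2-1 (O): min(11, -10, -8) = -10
n1-2-2 (O): min(18, -15, -13) = -15
n1-2 (X): max(-10, -15) = -10
n1 (O): min(8, -10) = -10
n2-1-1 (O): min(4, -9) = -9
n2-1-2 (O): min(6, 13) = 6
n2-1-3 (O): min(19, -5, -15) = -15
n2-1-4 (O): min(18, 1, 10) = 1
n2-1 (X): max(-9, 6, -15, 1) = 6
n2-2-1 (O): min(7, -13, 12) = -13
n2-2-2 (O): min(7, 5, 16, -17) = -17
n2-2 (X): max(-13, -17) = -13
n2 (O): min(6, -13) = -13
r (X): max(-10, -13) = -10
At r, X picks n1 (highest: -10).
At n1, O picks n1-2 (lowest: -10).
At n1-2, X picks n1-2-1 (highest: -10).
At n1-2-1, O picks n1-2-1-2 (lowest: -10).
Terminal value -10.

r -> n1 -> n1-2 -> n1-2-1 -> n1-2-1-2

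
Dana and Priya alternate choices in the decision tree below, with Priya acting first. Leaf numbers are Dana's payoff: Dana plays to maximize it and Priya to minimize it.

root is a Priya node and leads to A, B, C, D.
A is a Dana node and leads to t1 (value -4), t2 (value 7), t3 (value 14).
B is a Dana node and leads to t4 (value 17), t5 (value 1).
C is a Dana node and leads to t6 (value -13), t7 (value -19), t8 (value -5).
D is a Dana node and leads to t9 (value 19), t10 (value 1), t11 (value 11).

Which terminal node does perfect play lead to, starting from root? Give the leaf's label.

A (Dana): max(-4, 7, 14) = 14
B (Dana): max(17, 1) = 17
C (Dana): max(-13, -19, -5) = -5
D (Dana): max(19, 1, 11) = 19
root (Priya): min(14, 17, -5, 19) = -5
At root, Priya picks C (lowest: -5).
At C, Dana picks t8 (highest: -5).
Terminal value -5.

t8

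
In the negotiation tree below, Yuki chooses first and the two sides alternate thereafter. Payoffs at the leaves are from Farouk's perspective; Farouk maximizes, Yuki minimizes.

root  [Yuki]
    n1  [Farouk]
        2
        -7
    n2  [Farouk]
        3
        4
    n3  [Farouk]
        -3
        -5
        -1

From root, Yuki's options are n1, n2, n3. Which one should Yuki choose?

n3

n1 (Farouk): max(2, -7) = 2
n2 (Farouk): max(3, 4) = 4
n3 (Farouk): max(-3, -5, -1) = -1
root (Yuki): min(2, 4, -1) = -1
Yuki at root wants the lowest of {n1=2, n2=4, n3=-1}, so chooses n3.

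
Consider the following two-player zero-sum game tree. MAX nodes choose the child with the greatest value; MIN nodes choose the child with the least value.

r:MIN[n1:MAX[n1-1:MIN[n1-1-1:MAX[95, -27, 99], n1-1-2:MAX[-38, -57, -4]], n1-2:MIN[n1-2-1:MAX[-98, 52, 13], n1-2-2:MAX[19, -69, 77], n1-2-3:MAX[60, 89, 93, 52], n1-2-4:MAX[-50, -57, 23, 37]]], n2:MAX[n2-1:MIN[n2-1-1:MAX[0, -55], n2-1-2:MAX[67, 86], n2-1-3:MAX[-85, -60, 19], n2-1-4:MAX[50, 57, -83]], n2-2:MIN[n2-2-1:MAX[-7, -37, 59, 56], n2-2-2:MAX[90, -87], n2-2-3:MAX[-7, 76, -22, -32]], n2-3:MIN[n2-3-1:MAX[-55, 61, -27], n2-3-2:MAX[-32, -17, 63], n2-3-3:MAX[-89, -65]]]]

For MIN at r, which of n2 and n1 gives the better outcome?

n1

n2-1-1 (MAX): max(0, -55) = 0
n2-1-2 (MAX): max(67, 86) = 86
n2-1-3 (MAX): max(-85, -60, 19) = 19
n2-1-4 (MAX): max(50, 57, -83) = 57
n2-1 (MIN): min(0, 86, 19, 57) = 0
n2-2-1 (MAX): max(-7, -37, 59, 56) = 59
n2-2-2 (MAX): max(90, -87) = 90
n2-2-3 (MAX): max(-7, 76, -22, -32) = 76
n2-2 (MIN): min(59, 90, 76) = 59
n2-3-1 (MAX): max(-55, 61, -27) = 61
n2-3-2 (MAX): max(-32, -17, 63) = 63
n2-3-3 (MAX): max(-89, -65) = -65
n2-3 (MIN): min(61, 63, -65) = -65
n2 (MAX): max(0, 59, -65) = 59
n1-1-1 (MAX): max(95, -27, 99) = 99
n1-1-2 (MAX): max(-38, -57, -4) = -4
n1-1 (MIN): min(99, -4) = -4
n1-2-1 (MAX): max(-98, 52, 13) = 52
n1-2-2 (MAX): max(19, -69, 77) = 77
n1-2-3 (MAX): max(60, 89, 93, 52) = 93
n1-2-4 (MAX): max(-50, -57, 23, 37) = 37
n1-2 (MIN): min(52, 77, 93, 37) = 37
n1 (MAX): max(-4, 37) = 37
MIN prefers the lower value; n2=59, n1=37. n1 is better since 37 < 59.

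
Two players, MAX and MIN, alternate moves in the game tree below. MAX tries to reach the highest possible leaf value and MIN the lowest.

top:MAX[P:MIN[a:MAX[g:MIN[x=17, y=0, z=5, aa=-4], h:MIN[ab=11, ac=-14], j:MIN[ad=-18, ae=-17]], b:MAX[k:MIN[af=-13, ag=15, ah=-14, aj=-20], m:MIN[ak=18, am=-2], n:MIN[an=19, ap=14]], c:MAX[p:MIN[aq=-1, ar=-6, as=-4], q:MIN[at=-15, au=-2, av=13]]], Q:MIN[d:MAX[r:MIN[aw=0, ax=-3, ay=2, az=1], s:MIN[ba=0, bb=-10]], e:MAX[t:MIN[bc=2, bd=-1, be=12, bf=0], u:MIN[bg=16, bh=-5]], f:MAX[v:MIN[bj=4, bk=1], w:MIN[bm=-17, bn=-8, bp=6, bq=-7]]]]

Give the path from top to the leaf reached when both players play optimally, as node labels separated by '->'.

g (MIN): min(17, 0, 5, -4) = -4
h (MIN): min(11, -14) = -14
j (MIN): min(-18, -17) = -18
a (MAX): max(-4, -14, -18) = -4
k (MIN): min(-13, 15, -14, -20) = -20
m (MIN): min(18, -2) = -2
n (MIN): min(19, 14) = 14
b (MAX): max(-20, -2, 14) = 14
p (MIN): min(-1, -6, -4) = -6
q (MIN): min(-15, -2, 13) = -15
c (MAX): max(-6, -15) = -6
P (MIN): min(-4, 14, -6) = -6
r (MIN): min(0, -3, 2, 1) = -3
s (MIN): min(0, -10) = -10
d (MAX): max(-3, -10) = -3
t (MIN): min(2, -1, 12, 0) = -1
u (MIN): min(16, -5) = -5
e (MAX): max(-1, -5) = -1
v (MIN): min(4, 1) = 1
w (MIN): min(-17, -8, 6, -7) = -17
f (MAX): max(1, -17) = 1
Q (MIN): min(-3, -1, 1) = -3
top (MAX): max(-6, -3) = -3
At top, MAX picks Q (highest: -3).
At Q, MIN picks d (lowest: -3).
At d, MAX picks r (highest: -3).
At r, MIN picks ax (lowest: -3).
Terminal value -3.

top -> Q -> d -> r -> ax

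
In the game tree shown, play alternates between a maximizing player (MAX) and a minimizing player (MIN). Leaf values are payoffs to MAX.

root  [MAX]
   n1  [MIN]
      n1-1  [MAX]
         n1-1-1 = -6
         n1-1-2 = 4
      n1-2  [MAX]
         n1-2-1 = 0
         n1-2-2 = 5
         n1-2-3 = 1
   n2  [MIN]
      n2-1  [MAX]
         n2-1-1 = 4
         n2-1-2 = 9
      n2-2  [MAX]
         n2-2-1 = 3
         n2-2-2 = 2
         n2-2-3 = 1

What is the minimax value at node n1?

4

n1-1 (MAX): max(-6, 4) = 4
n1-2 (MAX): max(0, 5, 1) = 5
n1 (MIN): min(4, 5) = 4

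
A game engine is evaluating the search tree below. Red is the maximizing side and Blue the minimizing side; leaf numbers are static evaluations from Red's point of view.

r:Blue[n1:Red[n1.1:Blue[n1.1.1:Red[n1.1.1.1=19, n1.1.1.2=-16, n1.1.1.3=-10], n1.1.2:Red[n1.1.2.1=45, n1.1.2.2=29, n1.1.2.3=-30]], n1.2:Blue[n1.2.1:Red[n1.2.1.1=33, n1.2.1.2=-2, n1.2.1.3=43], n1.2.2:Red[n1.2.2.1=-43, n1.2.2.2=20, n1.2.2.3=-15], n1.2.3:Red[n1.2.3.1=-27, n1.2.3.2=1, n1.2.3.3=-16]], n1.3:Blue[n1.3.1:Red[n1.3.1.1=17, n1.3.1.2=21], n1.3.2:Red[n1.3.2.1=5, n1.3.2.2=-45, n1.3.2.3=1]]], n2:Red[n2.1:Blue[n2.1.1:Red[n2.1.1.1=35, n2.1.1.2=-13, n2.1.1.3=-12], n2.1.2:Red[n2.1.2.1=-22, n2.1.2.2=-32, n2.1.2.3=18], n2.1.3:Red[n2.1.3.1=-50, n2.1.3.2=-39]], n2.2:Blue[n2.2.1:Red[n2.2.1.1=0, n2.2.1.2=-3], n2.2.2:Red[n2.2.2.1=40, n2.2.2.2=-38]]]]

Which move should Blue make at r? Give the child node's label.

n2

n1.1.1 (Red): max(19, -16, -10) = 19
n1.1.2 (Red): max(45, 29, -30) = 45
n1.1 (Blue): min(19, 45) = 19
n1.2.1 (Red): max(33, -2, 43) = 43
n1.2.2 (Red): max(-43, 20, -15) = 20
n1.2.3 (Red): max(-27, 1, -16) = 1
n1.2 (Blue): min(43, 20, 1) = 1
n1.3.1 (Red): max(17, 21) = 21
n1.3.2 (Red): max(5, -45, 1) = 5
n1.3 (Blue): min(21, 5) = 5
n1 (Red): max(19, 1, 5) = 19
n2.1.1 (Red): max(35, -13, -12) = 35
n2.1.2 (Red): max(-22, -32, 18) = 18
n2.1.3 (Red): max(-50, -39) = -39
n2.1 (Blue): min(35, 18, -39) = -39
n2.2.1 (Red): max(0, -3) = 0
n2.2.2 (Red): max(40, -38) = 40
n2.2 (Blue): min(0, 40) = 0
n2 (Red): max(-39, 0) = 0
r (Blue): min(19, 0) = 0
Blue at r wants the lowest of {n1=19, n2=0}, so chooses n2.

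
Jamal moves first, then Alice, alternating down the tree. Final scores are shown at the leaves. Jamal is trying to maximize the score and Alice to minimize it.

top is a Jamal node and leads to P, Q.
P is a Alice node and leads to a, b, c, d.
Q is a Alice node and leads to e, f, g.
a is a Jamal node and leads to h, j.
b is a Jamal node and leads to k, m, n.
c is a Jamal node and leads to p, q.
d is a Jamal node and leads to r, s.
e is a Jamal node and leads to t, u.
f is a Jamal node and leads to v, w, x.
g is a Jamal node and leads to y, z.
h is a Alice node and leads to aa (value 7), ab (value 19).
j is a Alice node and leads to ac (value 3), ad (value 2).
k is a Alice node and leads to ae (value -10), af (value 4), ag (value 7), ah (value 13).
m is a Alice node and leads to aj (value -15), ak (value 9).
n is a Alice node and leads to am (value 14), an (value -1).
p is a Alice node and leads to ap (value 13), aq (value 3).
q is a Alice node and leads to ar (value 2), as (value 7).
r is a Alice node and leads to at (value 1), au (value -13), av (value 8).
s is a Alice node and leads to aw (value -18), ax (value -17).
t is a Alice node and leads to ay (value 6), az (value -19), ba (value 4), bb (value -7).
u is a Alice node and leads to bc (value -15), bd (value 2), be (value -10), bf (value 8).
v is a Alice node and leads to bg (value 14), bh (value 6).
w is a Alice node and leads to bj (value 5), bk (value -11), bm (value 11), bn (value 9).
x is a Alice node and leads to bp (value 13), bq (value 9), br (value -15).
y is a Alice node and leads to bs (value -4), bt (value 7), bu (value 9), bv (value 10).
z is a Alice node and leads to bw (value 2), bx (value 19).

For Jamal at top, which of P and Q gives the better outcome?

h (Alice): min(7, 19) = 7
j (Alice): min(3, 2) = 2
a (Jamal): max(7, 2) = 7
k (Alice): min(-10, 4, 7, 13) = -10
m (Alice): min(-15, 9) = -15
n (Alice): min(14, -1) = -1
b (Jamal): max(-10, -15, -1) = -1
p (Alice): min(13, 3) = 3
q (Alice): min(2, 7) = 2
c (Jamal): max(3, 2) = 3
r (Alice): min(1, -13, 8) = -13
s (Alice): min(-18, -17) = -18
d (Jamal): max(-13, -18) = -13
P (Alice): min(7, -1, 3, -13) = -13
t (Alice): min(6, -19, 4, -7) = -19
u (Alice): min(-15, 2, -10, 8) = -15
e (Jamal): max(-19, -15) = -15
v (Alice): min(14, 6) = 6
w (Alice): min(5, -11, 11, 9) = -11
x (Alice): min(13, 9, -15) = -15
f (Jamal): max(6, -11, -15) = 6
y (Alice): min(-4, 7, 9, 10) = -4
z (Alice): min(2, 19) = 2
g (Jamal): max(-4, 2) = 2
Q (Alice): min(-15, 6, 2) = -15
Jamal prefers the higher value; P=-13, Q=-15. P is better since -13 > -15.

P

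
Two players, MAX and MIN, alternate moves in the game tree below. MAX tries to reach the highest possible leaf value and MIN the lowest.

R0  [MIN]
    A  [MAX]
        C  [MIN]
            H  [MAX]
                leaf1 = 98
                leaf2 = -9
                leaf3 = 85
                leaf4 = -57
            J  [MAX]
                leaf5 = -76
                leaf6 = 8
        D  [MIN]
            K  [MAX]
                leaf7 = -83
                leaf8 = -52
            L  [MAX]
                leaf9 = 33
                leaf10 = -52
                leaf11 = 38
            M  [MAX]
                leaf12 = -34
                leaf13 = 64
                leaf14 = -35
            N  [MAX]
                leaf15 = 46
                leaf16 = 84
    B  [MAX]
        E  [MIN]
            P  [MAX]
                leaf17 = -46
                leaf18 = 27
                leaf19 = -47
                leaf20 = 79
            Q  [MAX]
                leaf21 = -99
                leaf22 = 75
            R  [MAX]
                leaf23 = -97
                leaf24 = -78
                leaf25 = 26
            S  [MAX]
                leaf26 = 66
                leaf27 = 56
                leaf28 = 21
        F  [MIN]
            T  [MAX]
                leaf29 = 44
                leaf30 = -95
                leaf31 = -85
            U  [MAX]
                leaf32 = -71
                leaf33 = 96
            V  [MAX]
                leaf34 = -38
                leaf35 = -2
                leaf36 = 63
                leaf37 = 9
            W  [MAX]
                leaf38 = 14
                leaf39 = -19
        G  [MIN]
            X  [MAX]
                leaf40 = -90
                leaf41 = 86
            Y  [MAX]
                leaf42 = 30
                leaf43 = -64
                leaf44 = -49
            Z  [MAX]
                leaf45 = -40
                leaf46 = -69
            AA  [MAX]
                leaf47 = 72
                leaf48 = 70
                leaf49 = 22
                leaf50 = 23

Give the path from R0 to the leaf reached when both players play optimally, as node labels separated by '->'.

R0 -> A -> C -> J -> leaf6

H (MAX): max(98, -9, 85, -57) = 98
J (MAX): max(-76, 8) = 8
C (MIN): min(98, 8) = 8
K (MAX): max(-83, -52) = -52
L (MAX): max(33, -52, 38) = 38
M (MAX): max(-34, 64, -35) = 64
N (MAX): max(46, 84) = 84
D (MIN): min(-52, 38, 64, 84) = -52
A (MAX): max(8, -52) = 8
P (MAX): max(-46, 27, -47, 79) = 79
Q (MAX): max(-99, 75) = 75
R (MAX): max(-97, -78, 26) = 26
S (MAX): max(66, 56, 21) = 66
E (MIN): min(79, 75, 26, 66) = 26
T (MAX): max(44, -95, -85) = 44
U (MAX): max(-71, 96) = 96
V (MAX): max(-38, -2, 63, 9) = 63
W (MAX): max(14, -19) = 14
F (MIN): min(44, 96, 63, 14) = 14
X (MAX): max(-90, 86) = 86
Y (MAX): max(30, -64, -49) = 30
Z (MAX): max(-40, -69) = -40
AA (MAX): max(72, 70, 22, 23) = 72
G (MIN): min(86, 30, -40, 72) = -40
B (MAX): max(26, 14, -40) = 26
R0 (MIN): min(8, 26) = 8
At R0, MIN picks A (lowest: 8).
At A, MAX picks C (highest: 8).
At C, MIN picks J (lowest: 8).
At J, MAX picks leaf6 (highest: 8).
Terminal value 8.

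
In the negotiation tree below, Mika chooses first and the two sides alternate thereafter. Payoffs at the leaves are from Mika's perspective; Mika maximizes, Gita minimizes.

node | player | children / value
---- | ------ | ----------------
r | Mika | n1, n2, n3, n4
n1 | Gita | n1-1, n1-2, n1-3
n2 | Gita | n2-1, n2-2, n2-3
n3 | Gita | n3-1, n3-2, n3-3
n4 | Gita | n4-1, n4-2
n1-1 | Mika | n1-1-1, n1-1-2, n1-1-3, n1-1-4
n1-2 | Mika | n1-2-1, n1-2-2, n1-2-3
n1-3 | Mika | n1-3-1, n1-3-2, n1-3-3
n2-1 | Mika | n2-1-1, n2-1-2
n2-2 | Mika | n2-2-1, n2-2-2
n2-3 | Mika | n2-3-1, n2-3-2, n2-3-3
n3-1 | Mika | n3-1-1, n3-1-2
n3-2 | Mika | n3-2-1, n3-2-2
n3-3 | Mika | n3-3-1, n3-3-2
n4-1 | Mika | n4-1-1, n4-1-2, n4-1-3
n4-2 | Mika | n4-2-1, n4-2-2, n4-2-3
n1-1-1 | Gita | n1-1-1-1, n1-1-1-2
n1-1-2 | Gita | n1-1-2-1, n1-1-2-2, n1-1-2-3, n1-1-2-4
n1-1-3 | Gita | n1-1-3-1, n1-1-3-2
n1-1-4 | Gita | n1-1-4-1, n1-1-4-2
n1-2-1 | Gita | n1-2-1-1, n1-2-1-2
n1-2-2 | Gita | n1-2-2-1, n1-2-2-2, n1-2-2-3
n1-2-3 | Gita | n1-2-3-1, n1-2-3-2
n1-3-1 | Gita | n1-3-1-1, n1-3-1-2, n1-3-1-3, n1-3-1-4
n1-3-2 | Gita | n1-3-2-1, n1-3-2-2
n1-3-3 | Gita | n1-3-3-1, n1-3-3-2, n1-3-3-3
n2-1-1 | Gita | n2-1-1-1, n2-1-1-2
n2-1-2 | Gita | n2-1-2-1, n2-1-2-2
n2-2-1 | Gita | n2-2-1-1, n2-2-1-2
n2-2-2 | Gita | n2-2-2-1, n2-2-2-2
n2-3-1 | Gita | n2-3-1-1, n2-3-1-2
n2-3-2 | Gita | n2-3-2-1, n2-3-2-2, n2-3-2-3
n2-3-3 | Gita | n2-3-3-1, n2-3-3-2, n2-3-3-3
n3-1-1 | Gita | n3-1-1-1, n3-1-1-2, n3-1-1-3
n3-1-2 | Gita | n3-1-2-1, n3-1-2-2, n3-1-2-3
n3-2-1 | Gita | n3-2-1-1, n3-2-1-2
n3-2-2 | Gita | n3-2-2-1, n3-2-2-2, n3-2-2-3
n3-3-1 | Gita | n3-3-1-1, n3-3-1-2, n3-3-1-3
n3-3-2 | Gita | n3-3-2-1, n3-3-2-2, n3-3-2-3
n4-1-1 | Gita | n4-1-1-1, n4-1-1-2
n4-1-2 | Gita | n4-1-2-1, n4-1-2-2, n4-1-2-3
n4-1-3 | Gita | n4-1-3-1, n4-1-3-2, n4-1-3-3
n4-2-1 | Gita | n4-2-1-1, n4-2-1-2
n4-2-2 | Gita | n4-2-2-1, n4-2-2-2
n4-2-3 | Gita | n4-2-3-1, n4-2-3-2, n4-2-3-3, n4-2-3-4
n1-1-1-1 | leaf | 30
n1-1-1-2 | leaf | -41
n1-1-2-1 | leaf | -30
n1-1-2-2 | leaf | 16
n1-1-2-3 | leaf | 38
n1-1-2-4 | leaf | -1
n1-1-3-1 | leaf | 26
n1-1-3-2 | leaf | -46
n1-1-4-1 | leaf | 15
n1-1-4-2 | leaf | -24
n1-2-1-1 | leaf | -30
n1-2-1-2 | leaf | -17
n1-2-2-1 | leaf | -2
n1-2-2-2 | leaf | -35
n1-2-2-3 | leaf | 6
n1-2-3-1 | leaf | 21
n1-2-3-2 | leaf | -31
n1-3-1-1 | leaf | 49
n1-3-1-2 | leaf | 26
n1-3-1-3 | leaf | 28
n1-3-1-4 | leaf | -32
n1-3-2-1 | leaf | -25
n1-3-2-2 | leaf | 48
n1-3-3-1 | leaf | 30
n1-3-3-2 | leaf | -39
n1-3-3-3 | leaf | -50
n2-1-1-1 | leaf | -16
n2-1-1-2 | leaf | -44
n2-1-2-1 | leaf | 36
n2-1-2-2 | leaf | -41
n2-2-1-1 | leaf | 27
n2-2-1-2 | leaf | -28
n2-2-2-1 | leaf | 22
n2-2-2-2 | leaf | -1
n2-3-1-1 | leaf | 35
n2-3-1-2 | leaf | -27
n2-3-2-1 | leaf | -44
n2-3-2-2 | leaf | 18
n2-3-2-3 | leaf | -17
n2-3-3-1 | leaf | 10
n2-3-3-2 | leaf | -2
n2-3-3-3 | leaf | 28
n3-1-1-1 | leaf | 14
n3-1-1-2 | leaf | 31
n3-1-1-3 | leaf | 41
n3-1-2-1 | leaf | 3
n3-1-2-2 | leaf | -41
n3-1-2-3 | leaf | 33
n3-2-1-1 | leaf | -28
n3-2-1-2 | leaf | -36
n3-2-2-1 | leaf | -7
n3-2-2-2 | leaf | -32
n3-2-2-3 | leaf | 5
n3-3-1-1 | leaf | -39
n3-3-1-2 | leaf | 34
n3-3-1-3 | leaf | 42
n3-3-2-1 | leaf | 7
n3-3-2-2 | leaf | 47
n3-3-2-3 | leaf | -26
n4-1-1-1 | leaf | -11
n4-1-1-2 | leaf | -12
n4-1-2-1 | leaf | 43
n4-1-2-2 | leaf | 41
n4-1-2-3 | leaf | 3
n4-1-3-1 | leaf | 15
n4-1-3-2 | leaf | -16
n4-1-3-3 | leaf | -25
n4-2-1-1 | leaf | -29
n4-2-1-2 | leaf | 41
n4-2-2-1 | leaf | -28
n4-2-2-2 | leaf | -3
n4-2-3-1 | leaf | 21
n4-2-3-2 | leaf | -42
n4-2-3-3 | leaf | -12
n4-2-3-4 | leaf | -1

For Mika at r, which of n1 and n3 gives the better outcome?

n1-1-1 (Gita): min(30, -41) = -41
n1-1-2 (Gita): min(-30, 16, 38, -1) = -30
n1-1-3 (Gita): min(26, -46) = -46
n1-1-4 (Gita): min(15, -24) = -24
n1-1 (Mika): max(-41, -30, -46, -24) = -24
n1-2-1 (Gita): min(-30, -17) = -30
n1-2-2 (Gita): min(-2, -35, 6) = -35
n1-2-3 (Gita): min(21, -31) = -31
n1-2 (Mika): max(-30, -35, -31) = -30
n1-3-1 (Gita): min(49, 26, 28, -32) = -32
n1-3-2 (Gita): min(-25, 48) = -25
n1-3-3 (Gita): min(30, -39, -50) = -50
n1-3 (Mika): max(-32, -25, -50) = -25
n1 (Gita): min(-24, -30, -25) = -30
n3-1-1 (Gita): min(14, 31, 41) = 14
n3-1-2 (Gita): min(3, -41, 33) = -41
n3-1 (Mika): max(14, -41) = 14
n3-2-1 (Gita): min(-28, -36) = -36
n3-2-2 (Gita): min(-7, -32, 5) = -32
n3-2 (Mika): max(-36, -32) = -32
n3-3-1 (Gita): min(-39, 34, 42) = -39
n3-3-2 (Gita): min(7, 47, -26) = -26
n3-3 (Mika): max(-39, -26) = -26
n3 (Gita): min(14, -32, -26) = -32
Mika prefers the higher value; n1=-30, n3=-32. n1 is better since -30 > -32.

n1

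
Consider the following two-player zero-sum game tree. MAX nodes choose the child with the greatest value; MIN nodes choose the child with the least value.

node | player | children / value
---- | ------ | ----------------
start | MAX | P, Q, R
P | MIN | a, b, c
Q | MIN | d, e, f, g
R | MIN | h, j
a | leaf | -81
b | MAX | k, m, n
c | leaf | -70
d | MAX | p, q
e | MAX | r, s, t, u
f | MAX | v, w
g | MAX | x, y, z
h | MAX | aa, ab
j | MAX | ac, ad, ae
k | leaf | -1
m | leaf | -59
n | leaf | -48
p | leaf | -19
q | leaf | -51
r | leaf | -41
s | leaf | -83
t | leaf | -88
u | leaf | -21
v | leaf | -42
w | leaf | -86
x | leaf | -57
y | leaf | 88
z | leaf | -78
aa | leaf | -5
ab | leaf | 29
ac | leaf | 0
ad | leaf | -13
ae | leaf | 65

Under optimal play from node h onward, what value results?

h (MAX): max(-5, 29) = 29

29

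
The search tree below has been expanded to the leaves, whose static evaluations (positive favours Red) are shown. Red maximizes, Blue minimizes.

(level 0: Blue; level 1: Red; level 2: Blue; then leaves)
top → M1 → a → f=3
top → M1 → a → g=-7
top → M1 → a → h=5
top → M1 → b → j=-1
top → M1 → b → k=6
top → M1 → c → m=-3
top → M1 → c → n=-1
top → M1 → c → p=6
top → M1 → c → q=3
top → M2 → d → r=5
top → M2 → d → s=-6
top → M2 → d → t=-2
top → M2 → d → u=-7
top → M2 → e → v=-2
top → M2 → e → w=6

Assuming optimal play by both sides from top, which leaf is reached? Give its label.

a (Blue): min(3, -7, 5) = -7
b (Blue): min(-1, 6) = -1
c (Blue): min(-3, -1, 6, 3) = -3
M1 (Red): max(-7, -1, -3) = -1
d (Blue): min(5, -6, -2, -7) = -7
e (Blue): min(-2, 6) = -2
M2 (Red): max(-7, -2) = -2
top (Blue): min(-1, -2) = -2
At top, Blue picks M2 (lowest: -2).
At M2, Red picks e (highest: -2).
At e, Blue picks v (lowest: -2).
Terminal value -2.

v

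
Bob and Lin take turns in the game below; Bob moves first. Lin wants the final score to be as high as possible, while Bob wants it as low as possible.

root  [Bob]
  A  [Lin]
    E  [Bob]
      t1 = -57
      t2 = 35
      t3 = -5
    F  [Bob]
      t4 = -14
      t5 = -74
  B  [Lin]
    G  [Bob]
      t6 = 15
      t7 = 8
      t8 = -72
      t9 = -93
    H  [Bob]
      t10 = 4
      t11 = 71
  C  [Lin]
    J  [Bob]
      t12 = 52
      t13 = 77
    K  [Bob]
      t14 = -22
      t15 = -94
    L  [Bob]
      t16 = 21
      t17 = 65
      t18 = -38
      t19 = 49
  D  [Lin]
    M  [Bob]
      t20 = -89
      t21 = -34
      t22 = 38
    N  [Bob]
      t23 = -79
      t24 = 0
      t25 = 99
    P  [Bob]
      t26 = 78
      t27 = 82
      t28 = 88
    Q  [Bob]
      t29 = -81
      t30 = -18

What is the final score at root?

E (Bob): min(-57, 35, -5) = -57
F (Bob): min(-14, -74) = -74
A (Lin): max(-57, -74) = -57
G (Bob): min(15, 8, -72, -93) = -93
H (Bob): min(4, 71) = 4
B (Lin): max(-93, 4) = 4
J (Bob): min(52, 77) = 52
K (Bob): min(-22, -94) = -94
L (Bob): min(21, 65, -38, 49) = -38
C (Lin): max(52, -94, -38) = 52
M (Bob): min(-89, -34, 38) = -89
N (Bob): min(-79, 0, 99) = -79
P (Bob): min(78, 82, 88) = 78
Q (Bob): min(-81, -18) = -81
D (Lin): max(-89, -79, 78, -81) = 78
root (Bob): min(-57, 4, 52, 78) = -57

-57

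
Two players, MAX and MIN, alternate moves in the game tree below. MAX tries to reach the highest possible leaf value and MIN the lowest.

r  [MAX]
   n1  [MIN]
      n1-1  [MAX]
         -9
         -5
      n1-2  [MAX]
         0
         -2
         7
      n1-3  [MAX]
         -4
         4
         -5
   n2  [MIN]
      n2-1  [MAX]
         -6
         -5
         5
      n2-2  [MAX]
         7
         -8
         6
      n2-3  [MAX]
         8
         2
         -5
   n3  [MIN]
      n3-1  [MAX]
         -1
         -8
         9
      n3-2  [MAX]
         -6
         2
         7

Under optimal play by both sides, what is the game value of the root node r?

7

n1-1 (MAX): max(-9, -5) = -5
n1-2 (MAX): max(0, -2, 7) = 7
n1-3 (MAX): max(-4, 4, -5) = 4
n1 (MIN): min(-5, 7, 4) = -5
n2-1 (MAX): max(-6, -5, 5) = 5
n2-2 (MAX): max(7, -8, 6) = 7
n2-3 (MAX): max(8, 2, -5) = 8
n2 (MIN): min(5, 7, 8) = 5
n3-1 (MAX): max(-1, -8, 9) = 9
n3-2 (MAX): max(-6, 2, 7) = 7
n3 (MIN): min(9, 7) = 7
r (MAX): max(-5, 5, 7) = 7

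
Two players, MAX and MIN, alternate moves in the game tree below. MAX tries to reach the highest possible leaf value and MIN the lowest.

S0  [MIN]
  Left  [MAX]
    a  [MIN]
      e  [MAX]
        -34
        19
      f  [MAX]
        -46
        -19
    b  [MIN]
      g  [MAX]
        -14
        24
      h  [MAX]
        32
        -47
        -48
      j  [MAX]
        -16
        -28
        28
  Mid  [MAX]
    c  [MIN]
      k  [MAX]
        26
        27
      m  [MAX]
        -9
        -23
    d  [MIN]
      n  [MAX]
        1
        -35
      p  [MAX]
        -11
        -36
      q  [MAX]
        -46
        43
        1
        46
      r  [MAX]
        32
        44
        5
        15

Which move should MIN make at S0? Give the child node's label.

Mid

e (MAX): max(-34, 19) = 19
f (MAX): max(-46, -19) = -19
a (MIN): min(19, -19) = -19
g (MAX): max(-14, 24) = 24
h (MAX): max(32, -47, -48) = 32
j (MAX): max(-16, -28, 28) = 28
b (MIN): min(24, 32, 28) = 24
Left (MAX): max(-19, 24) = 24
k (MAX): max(26, 27) = 27
m (MAX): max(-9, -23) = -9
c (MIN): min(27, -9) = -9
n (MAX): max(1, -35) = 1
p (MAX): max(-11, -36) = -11
q (MAX): max(-46, 43, 1, 46) = 46
r (MAX): max(32, 44, 5, 15) = 44
d (MIN): min(1, -11, 46, 44) = -11
Mid (MAX): max(-9, -11) = -9
S0 (MIN): min(24, -9) = -9
MIN at S0 wants the lowest of {Left=24, Mid=-9}, so chooses Mid.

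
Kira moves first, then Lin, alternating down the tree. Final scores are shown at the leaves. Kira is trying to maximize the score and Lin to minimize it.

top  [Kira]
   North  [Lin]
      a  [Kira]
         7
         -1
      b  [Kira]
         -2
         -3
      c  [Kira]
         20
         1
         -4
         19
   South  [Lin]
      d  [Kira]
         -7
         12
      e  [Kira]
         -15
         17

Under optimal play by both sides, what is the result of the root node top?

12

a (Kira): max(7, -1) = 7
b (Kira): max(-2, -3) = -2
c (Kira): max(20, 1, -4, 19) = 20
North (Lin): min(7, -2, 20) = -2
d (Kira): max(-7, 12) = 12
e (Kira): max(-15, 17) = 17
South (Lin): min(12, 17) = 12
top (Kira): max(-2, 12) = 12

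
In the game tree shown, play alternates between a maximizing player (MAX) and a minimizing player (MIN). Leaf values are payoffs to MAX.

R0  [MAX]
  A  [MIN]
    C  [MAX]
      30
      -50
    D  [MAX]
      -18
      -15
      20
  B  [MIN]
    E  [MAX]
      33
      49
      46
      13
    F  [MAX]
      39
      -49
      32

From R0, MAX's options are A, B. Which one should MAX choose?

C (MAX): max(30, -50) = 30
D (MAX): max(-18, -15, 20) = 20
A (MIN): min(30, 20) = 20
E (MAX): max(33, 49, 46, 13) = 49
F (MAX): max(39, -49, 32) = 39
B (MIN): min(49, 39) = 39
R0 (MAX): max(20, 39) = 39
MAX at R0 wants the highest of {A=20, B=39}, so chooses B.

B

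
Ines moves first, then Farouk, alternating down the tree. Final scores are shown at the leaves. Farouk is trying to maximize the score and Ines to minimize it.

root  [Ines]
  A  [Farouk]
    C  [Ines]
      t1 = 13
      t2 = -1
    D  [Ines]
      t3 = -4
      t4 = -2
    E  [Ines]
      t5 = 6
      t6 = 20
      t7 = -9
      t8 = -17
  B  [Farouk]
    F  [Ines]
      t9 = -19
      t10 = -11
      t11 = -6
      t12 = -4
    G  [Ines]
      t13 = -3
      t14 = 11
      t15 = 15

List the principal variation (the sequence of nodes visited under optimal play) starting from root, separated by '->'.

C (Ines): min(13, -1) = -1
D (Ines): min(-4, -2) = -4
E (Ines): min(6, 20, -9, -17) = -17
A (Farouk): max(-1, -4, -17) = -1
F (Ines): min(-19, -11, -6, -4) = -19
G (Ines): min(-3, 11, 15) = -3
B (Farouk): max(-19, -3) = -3
root (Ines): min(-1, -3) = -3
At root, Ines picks B (lowest: -3).
At B, Farouk picks G (highest: -3).
At G, Ines picks t13 (lowest: -3).
Terminal value -3.

root -> B -> G -> t13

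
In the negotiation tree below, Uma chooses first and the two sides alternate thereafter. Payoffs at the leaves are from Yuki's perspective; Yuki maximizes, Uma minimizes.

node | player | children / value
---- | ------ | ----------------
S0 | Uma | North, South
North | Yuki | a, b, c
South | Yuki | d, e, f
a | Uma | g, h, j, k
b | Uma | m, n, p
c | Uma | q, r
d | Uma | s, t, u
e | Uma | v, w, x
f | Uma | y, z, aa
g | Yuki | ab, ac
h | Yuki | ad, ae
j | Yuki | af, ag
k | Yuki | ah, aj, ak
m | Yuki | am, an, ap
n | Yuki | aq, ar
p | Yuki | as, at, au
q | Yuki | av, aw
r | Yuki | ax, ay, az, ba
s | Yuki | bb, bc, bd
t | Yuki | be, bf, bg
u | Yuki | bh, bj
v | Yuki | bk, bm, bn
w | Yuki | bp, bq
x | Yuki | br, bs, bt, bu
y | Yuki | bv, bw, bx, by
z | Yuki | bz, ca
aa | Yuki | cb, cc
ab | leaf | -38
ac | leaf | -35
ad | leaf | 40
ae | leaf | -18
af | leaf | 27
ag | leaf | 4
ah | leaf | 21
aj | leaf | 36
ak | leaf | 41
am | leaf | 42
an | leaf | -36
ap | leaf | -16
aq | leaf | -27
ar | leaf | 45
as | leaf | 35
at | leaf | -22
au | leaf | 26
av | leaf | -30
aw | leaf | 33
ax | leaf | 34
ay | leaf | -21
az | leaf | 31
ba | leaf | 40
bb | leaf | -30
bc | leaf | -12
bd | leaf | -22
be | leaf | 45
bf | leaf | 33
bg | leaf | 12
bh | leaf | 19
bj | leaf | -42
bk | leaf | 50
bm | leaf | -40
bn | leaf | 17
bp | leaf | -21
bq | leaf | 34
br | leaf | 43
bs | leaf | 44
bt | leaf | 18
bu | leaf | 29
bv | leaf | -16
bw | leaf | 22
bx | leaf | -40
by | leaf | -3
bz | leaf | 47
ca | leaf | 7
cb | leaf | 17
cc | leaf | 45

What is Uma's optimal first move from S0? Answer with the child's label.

g (Yuki): max(-38, -35) = -35
h (Yuki): max(40, -18) = 40
j (Yuki): max(27, 4) = 27
k (Yuki): max(21, 36, 41) = 41
a (Uma): min(-35, 40, 27, 41) = -35
m (Yuki): max(42, -36, -16) = 42
n (Yuki): max(-27, 45) = 45
p (Yuki): max(35, -22, 26) = 35
b (Uma): min(42, 45, 35) = 35
q (Yuki): max(-30, 33) = 33
r (Yuki): max(34, -21, 31, 40) = 40
c (Uma): min(33, 40) = 33
North (Yuki): max(-35, 35, 33) = 35
s (Yuki): max(-30, -12, -22) = -12
t (Yuki): max(45, 33, 12) = 45
u (Yuki): max(19, -42) = 19
d (Uma): min(-12, 45, 19) = -12
v (Yuki): max(50, -40, 17) = 50
w (Yuki): max(-21, 34) = 34
x (Yuki): max(43, 44, 18, 29) = 44
e (Uma): min(50, 34, 44) = 34
y (Yuki): max(-16, 22, -40, -3) = 22
z (Yuki): max(47, 7) = 47
aa (Yuki): max(17, 45) = 45
f (Uma): min(22, 47, 45) = 22
South (Yuki): max(-12, 34, 22) = 34
S0 (Uma): min(35, 34) = 34
Uma at S0 wants the lowest of {North=35, South=34}, so chooses South.

South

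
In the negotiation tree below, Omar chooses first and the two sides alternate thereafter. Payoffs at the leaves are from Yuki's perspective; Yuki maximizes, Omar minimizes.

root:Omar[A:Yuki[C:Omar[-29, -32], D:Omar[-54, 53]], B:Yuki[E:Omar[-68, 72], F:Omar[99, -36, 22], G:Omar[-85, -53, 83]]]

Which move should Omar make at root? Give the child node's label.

B

C (Omar): min(-29, -32) = -32
D (Omar): min(-54, 53) = -54
A (Yuki): max(-32, -54) = -32
E (Omar): min(-68, 72) = -68
F (Omar): min(99, -36, 22) = -36
G (Omar): min(-85, -53, 83) = -85
B (Yuki): max(-68, -36, -85) = -36
root (Omar): min(-32, -36) = -36
Omar at root wants the lowest of {A=-32, B=-36}, so chooses B.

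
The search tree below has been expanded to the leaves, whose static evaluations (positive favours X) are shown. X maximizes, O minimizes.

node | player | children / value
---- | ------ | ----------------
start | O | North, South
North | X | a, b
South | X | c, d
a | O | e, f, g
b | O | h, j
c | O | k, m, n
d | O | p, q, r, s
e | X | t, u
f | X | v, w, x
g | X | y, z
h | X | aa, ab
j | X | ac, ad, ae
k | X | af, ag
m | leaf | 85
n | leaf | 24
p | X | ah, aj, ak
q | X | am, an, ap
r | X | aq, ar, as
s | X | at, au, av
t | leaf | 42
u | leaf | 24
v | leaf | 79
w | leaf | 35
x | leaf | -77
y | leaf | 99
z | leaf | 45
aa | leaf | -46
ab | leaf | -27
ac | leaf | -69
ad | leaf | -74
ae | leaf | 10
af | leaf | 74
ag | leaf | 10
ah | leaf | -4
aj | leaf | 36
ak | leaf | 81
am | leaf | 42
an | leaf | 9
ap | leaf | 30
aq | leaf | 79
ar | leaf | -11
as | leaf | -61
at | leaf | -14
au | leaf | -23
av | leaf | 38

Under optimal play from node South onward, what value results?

k (X): max(74, 10) = 74
c (O): min(74, 85, 24) = 24
p (X): max(-4, 36, 81) = 81
q (X): max(42, 9, 30) = 42
r (X): max(79, -11, -61) = 79
s (X): max(-14, -23, 38) = 38
d (O): min(81, 42, 79, 38) = 38
South (X): max(24, 38) = 38

38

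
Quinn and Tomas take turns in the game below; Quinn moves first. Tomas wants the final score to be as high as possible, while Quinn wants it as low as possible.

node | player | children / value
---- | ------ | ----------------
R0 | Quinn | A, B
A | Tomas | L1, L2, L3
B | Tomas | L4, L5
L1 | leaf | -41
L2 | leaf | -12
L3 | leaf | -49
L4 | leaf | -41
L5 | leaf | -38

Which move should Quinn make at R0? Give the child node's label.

B

A (Tomas): max(-41, -12, -49) = -12
B (Tomas): max(-41, -38) = -38
R0 (Quinn): min(-12, -38) = -38
Quinn at R0 wants the lowest of {A=-12, B=-38}, so chooses B.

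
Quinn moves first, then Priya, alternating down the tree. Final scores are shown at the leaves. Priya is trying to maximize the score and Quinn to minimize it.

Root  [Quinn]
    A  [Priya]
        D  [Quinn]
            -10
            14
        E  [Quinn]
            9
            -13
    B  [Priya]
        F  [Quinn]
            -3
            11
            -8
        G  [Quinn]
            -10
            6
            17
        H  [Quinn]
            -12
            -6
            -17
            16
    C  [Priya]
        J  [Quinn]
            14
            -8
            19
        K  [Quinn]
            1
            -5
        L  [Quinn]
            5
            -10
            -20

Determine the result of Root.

-10

D (Quinn): min(-10, 14) = -10
E (Quinn): min(9, -13) = -13
A (Priya): max(-10, -13) = -10
F (Quinn): min(-3, 11, -8) = -8
G (Quinn): min(-10, 6, 17) = -10
H (Quinn): min(-12, -6, -17, 16) = -17
B (Priya): max(-8, -10, -17) = -8
J (Quinn): min(14, -8, 19) = -8
K (Quinn): min(1, -5) = -5
L (Quinn): min(5, -10, -20) = -20
C (Priya): max(-8, -5, -20) = -5
Root (Quinn): min(-10, -8, -5) = -10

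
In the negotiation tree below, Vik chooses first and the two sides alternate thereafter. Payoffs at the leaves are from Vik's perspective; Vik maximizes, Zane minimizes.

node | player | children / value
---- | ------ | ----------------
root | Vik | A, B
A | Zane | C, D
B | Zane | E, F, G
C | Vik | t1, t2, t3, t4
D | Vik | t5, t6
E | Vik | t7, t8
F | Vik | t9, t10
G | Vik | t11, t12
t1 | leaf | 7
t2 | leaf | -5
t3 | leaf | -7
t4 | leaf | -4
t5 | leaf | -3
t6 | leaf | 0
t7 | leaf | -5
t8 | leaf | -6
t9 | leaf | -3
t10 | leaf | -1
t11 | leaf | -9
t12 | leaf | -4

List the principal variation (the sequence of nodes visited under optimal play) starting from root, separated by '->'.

root -> A -> D -> t6

C (Vik): max(7, -5, -7, -4) = 7
D (Vik): max(-3, 0) = 0
A (Zane): min(7, 0) = 0
E (Vik): max(-5, -6) = -5
F (Vik): max(-3, -1) = -1
G (Vik): max(-9, -4) = -4
B (Zane): min(-5, -1, -4) = -5
root (Vik): max(0, -5) = 0
At root, Vik picks A (highest: 0).
At A, Zane picks D (lowest: 0).
At D, Vik picks t6 (highest: 0).
Terminal value 0.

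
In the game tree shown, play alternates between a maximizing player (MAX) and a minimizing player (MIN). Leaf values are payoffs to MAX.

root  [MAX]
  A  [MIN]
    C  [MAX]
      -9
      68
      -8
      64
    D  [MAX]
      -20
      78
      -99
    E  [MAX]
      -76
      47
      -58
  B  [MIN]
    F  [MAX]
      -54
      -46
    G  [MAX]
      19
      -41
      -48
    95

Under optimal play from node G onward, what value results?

19

G (MAX): max(19, -41, -48) = 19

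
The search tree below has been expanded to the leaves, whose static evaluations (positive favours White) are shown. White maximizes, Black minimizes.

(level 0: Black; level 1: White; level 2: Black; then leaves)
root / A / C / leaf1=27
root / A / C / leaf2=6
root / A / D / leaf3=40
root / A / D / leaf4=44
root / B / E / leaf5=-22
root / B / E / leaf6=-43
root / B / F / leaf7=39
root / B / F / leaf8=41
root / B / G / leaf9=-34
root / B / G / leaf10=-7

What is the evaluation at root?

39

C (Black): min(27, 6) = 6
D (Black): min(40, 44) = 40
A (White): max(6, 40) = 40
E (Black): min(-22, -43) = -43
F (Black): min(39, 41) = 39
G (Black): min(-34, -7) = -34
B (White): max(-43, 39, -34) = 39
root (Black): min(40, 39) = 39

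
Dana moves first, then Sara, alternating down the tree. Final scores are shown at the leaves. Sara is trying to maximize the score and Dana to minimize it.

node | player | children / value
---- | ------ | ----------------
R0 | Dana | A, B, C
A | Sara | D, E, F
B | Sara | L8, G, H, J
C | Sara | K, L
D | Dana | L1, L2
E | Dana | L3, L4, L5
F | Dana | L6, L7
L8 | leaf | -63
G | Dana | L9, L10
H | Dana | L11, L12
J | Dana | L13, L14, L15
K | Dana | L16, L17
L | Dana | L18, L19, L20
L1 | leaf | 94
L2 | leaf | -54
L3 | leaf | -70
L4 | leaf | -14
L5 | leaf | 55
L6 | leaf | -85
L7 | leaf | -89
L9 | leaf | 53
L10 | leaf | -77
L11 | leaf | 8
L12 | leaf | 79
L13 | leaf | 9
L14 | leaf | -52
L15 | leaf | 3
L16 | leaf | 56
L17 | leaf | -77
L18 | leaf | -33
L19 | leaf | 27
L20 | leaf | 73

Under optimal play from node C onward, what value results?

-33

K (Dana): min(56, -77) = -77
L (Dana): min(-33, 27, 73) = -33
C (Sara): max(-77, -33) = -33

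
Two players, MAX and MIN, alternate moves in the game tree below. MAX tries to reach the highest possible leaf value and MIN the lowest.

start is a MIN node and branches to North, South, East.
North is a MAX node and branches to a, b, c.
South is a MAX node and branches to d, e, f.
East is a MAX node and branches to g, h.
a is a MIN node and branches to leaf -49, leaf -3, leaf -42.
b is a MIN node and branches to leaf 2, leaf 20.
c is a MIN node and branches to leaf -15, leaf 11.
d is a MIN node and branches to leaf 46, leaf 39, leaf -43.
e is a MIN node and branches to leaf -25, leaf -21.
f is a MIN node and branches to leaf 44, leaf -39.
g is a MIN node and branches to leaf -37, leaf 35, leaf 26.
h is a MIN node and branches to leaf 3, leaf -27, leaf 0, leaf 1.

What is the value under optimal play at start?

a (MIN): min(-49, -3, -42) = -49
b (MIN): min(2, 20) = 2
c (MIN): min(-15, 11) = -15
North (MAX): max(-49, 2, -15) = 2
d (MIN): min(46, 39, -43) = -43
e (MIN): min(-25, -21) = -25
f (MIN): min(44, -39) = -39
South (MAX): max(-43, -25, -39) = -25
g (MIN): min(-37, 35, 26) = -37
h (MIN): min(3, -27, 0, 1) = -27
East (MAX): max(-37, -27) = -27
start (MIN): min(2, -25, -27) = -27

-27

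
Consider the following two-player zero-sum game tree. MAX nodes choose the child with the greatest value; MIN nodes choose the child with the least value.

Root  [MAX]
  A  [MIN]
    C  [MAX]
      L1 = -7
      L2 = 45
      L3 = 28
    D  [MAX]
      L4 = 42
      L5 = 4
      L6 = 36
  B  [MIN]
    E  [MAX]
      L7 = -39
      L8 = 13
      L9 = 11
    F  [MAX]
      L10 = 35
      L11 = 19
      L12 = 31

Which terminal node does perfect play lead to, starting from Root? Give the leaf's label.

C (MAX): max(-7, 45, 28) = 45
D (MAX): max(42, 4, 36) = 42
A (MIN): min(45, 42) = 42
E (MAX): max(-39, 13, 11) = 13
F (MAX): max(35, 19, 31) = 35
B (MIN): min(13, 35) = 13
Root (MAX): max(42, 13) = 42
At Root, MAX picks A (highest: 42).
At A, MIN picks D (lowest: 42).
At D, MAX picks L4 (highest: 42).
Terminal value 42.

L4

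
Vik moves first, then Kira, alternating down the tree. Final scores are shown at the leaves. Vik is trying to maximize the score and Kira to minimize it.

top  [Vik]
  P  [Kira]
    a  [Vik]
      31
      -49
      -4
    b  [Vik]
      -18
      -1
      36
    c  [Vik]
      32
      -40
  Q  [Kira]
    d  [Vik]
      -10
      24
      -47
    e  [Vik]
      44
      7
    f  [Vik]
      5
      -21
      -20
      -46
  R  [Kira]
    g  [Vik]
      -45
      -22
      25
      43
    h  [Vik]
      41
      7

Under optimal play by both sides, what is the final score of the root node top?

a (Vik): max(31, -49, -4) = 31
b (Vik): max(-18, -1, 36) = 36
c (Vik): max(32, -40) = 32
P (Kira): min(31, 36, 32) = 31
d (Vik): max(-10, 24, -47) = 24
e (Vik): max(44, 7) = 44
f (Vik): max(5, -21, -20, -46) = 5
Q (Kira): min(24, 44, 5) = 5
g (Vik): max(-45, -22, 25, 43) = 43
h (Vik): max(41, 7) = 41
R (Kira): min(43, 41) = 41
top (Vik): max(31, 5, 41) = 41

41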